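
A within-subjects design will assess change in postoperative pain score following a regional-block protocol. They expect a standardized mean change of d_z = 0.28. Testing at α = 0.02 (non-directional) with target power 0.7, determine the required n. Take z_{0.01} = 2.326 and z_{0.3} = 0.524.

For a paired (one-sample on differences) test: n = ((z_{α/2} + z_β) / d)².
z_{α/2} + z_β = 2.326 + 0.524 = 2.850.
n = (2.850 / 0.28)² = 10.179² = 103.60.
Round up.

n = 104 pairs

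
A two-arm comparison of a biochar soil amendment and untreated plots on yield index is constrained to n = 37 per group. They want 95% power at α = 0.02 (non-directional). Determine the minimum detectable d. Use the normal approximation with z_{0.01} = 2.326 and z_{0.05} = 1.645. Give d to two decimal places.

d_min ≈ 0.92

For two independent groups of n = 37 each: d_min = (z_{α/2} + z_β)·√(2/n).
z-sum = 2.326 + 1.645 = 3.971.
d_min = 3.971 × √(2/37) = 3.971 × 0.2325 = 0.923.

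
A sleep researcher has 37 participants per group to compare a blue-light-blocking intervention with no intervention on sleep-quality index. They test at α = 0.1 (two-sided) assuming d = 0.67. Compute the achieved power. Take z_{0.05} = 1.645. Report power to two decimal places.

For two equal groups, power = Φ(d·√(n/2) − z_{α/2}).
d·√(n/2) = 0.67 × √(37/2) = 0.67 × 4.301 = 2.882.
z_β = 2.882 − 1.645 = 1.237.
Power = Φ(1.237) = 0.892.

power ≈ 0.89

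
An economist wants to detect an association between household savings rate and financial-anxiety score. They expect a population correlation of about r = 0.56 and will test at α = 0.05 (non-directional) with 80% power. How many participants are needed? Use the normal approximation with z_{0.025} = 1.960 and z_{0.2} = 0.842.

Fisher's z: C = ½·ln((1+r)/(1−r)) = ½·ln(3.5455) = 0.6328.
n = ((z_{α/2} + z_β)/C)² + 3.
(1.960 + 0.842) / 0.6328 = 2.802 / 0.6328 = 4.428.
n = 4.428² + 3 = 19.61 + 3 = 22.6.
Round up.

n = 23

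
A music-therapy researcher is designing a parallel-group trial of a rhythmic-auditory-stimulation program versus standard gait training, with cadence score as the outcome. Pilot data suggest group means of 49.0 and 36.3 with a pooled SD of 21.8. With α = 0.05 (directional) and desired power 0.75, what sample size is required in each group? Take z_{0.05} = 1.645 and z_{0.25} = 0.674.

n = 32 per group

Cohen's d = |M₁ − M₂| / SD_pooled = |49.0 − 36.3| / 21.8 = 12.7 / 21.8 = 0.583.
For two independent groups with equal n: n = 2·((z_{α} + z_β) / d)².
z_{α} + z_β = 1.645 + 0.674 = 2.319.
n = 2 × (2.319 / 0.583)² = 2 × 3.978² = 2 × 15.82 = 31.6.
Round up to the next whole participant.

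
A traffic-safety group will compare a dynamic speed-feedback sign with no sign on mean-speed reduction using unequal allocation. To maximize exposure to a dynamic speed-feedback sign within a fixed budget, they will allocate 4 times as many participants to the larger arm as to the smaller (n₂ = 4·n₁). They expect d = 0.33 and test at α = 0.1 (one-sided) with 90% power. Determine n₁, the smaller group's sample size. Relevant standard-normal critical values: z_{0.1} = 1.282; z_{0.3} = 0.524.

With allocation ratio k = n₂/n₁ = 4, Var(x̄₁−x̄₂) = σ²(1/n₁ + 1/(k·n₁)) = σ²·(k+1)/(k·n₁).
So n₁ = (1 + 1/k)·((z_{α} + z_β)/d)² = 1.250 × (2.564/0.33)².
n₁ = 1.250 × 60.37 = 75.5.
Round up: n₁ = 76, giving n₂ = 4 × 76 = 304.

n₁ = 76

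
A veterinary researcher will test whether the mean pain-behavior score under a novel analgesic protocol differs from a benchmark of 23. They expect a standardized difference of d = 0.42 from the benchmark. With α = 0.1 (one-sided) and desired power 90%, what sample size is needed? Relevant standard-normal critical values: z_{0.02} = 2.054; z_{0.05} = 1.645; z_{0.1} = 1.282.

For a one-sample test: n = ((z_{α} + z_β) / d)².
z_{α} + z_β = 1.282 + 1.282 = 2.564.
n = (2.564 / 0.42)² = 6.105² = 37.27.
Round up.

n = 38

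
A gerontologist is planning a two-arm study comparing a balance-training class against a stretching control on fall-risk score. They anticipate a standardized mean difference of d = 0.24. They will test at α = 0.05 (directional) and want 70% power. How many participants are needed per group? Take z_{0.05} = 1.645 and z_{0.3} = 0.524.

For two independent groups with equal n: n = 2·((z_{α} + z_β) / d)².
z_{α} + z_β = 1.645 + 0.524 = 2.169.
n = 2 × (2.169 / 0.24)² = 2 × 9.037² = 2 × 81.68 = 163.4.
Round up to the next whole participant.

n = 164 per group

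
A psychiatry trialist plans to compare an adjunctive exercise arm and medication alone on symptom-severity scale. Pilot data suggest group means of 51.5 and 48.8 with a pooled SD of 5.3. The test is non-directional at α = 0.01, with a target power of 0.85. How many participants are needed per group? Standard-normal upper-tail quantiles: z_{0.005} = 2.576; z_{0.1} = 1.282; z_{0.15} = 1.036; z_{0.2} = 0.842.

Cohen's d = |M₁ − M₂| / SD_pooled = |51.5 − 48.8| / 5.3 = 2.7 / 5.3 = 0.509.
For two independent groups with equal n: n = 2·((z_{α/2} + z_β) / d)².
z_{α/2} + z_β = 2.576 + 1.036 = 3.612.
n = 2 × (3.612 / 0.509)² = 2 × 7.096² = 2 × 50.36 = 100.7.
Round up to the next whole participant.

n = 101 per group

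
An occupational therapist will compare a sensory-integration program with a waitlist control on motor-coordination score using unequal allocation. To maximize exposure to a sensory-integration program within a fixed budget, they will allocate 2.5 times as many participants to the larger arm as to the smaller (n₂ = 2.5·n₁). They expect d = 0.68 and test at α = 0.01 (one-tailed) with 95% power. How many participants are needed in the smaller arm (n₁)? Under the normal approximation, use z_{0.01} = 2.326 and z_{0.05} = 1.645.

n₁ = 48

With allocation ratio k = n₂/n₁ = 2.5, Var(x̄₁−x̄₂) = σ²(1/n₁ + 1/(k·n₁)) = σ²·(k+1)/(k·n₁).
So n₁ = (1 + 1/k)·((z_{α} + z_β)/d)² = 1.400 × (3.971/0.68)².
n₁ = 1.400 × 34.10 = 47.7.
Round up: n₁ = 48, giving n₂ = 2.5 × 48 = 120.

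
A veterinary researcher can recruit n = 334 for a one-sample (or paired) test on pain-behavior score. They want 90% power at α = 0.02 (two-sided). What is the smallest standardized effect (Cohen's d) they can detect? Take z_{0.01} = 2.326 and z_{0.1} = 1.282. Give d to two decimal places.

d_min ≈ 0.20

For a single sample (or paired design) of n = 334: d_min = (z_{α/2} + z_β)/√n.
z-sum = 2.326 + 1.282 = 3.608.
d_min = 3.608 / √334 = 3.608 / 18.276 = 0.197.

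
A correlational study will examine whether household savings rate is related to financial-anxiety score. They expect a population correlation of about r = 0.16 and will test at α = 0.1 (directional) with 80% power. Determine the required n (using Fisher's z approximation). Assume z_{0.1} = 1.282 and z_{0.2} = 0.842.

Fisher's z: C = ½·ln((1+r)/(1−r)) = ½·ln(1.3810) = 0.1614.
n = ((z_{α} + z_β)/C)² + 3.
(1.282 + 0.842) / 0.1614 = 2.124 / 0.1614 = 13.160.
n = 13.160² + 3 = 173.18 + 3 = 176.2.
Round up.

n = 177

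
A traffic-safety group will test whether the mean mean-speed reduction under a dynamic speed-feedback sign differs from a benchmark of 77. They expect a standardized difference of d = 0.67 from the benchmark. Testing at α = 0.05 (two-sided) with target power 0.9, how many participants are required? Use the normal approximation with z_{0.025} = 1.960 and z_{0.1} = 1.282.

For a one-sample test: n = ((z_{α/2} + z_β) / d)².
z_{α/2} + z_β = 1.960 + 1.282 = 3.242.
n = (3.242 / 0.67)² = 4.839² = 23.41.
Round up.

n = 24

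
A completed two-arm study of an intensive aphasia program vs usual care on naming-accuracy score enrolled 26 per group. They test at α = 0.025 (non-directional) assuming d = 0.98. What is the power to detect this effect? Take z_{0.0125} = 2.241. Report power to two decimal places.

For two equal groups, power = Φ(d·√(n/2) − z_{α/2}).
d·√(n/2) = 0.98 × √(26/2) = 0.98 × 3.606 = 3.533.
z_β = 3.533 − 2.241 = 1.292.
Power = Φ(1.292) = 0.902.

power ≈ 0.90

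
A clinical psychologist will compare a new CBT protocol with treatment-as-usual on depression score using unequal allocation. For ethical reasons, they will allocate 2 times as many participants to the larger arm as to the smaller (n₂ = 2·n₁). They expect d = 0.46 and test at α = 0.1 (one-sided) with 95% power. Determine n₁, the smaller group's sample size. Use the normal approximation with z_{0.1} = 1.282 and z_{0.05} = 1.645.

n₁ = 61

With allocation ratio k = n₂/n₁ = 2, Var(x̄₁−x̄₂) = σ²(1/n₁ + 1/(k·n₁)) = σ²·(k+1)/(k·n₁).
So n₁ = (1 + 1/k)·((z_{α} + z_β)/d)² = 1.500 × (2.927/0.46)².
n₁ = 1.500 × 40.49 = 60.7.
Round up: n₁ = 61, giving n₂ = 2 × 61 = 122.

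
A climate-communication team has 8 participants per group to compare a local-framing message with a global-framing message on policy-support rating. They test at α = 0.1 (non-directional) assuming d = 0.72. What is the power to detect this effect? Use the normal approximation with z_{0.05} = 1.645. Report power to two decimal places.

For two equal groups, power = Φ(d·√(n/2) − z_{α/2}).
d·√(n/2) = 0.72 × √(8/2) = 0.72 × 2.000 = 1.440.
z_β = 1.440 − 1.645 = -0.205.
Power = Φ(-0.205) = 0.419.

power ≈ 0.42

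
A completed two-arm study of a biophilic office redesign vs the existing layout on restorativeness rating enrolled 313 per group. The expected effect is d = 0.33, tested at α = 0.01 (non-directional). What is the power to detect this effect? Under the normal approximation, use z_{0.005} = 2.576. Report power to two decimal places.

For two equal groups, power = Φ(d·√(n/2) − z_{α/2}).
d·√(n/2) = 0.33 × √(313/2) = 0.33 × 12.510 = 4.128.
z_β = 4.128 − 2.576 = 1.552.
Power = Φ(1.552) = 0.940.

power ≈ 0.94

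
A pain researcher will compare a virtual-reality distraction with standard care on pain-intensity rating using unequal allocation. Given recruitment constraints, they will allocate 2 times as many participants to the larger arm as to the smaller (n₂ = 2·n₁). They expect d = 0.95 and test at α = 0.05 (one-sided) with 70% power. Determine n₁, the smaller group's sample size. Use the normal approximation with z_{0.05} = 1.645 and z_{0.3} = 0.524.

With allocation ratio k = n₂/n₁ = 2, Var(x̄₁−x̄₂) = σ²(1/n₁ + 1/(k·n₁)) = σ²·(k+1)/(k·n₁).
So n₁ = (1 + 1/k)·((z_{α} + z_β)/d)² = 1.500 × (2.169/0.95)².
n₁ = 1.500 × 5.21 = 7.8.
Round up: n₁ = 8, giving n₂ = 2 × 8 = 16.

n₁ = 8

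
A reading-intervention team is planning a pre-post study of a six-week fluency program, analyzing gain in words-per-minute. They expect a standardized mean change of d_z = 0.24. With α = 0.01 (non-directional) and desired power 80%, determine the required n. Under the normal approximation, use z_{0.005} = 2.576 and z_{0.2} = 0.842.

n = 203 pairs

For a paired (one-sample on differences) test: n = ((z_{α/2} + z_β) / d)².
z_{α/2} + z_β = 2.576 + 0.842 = 3.418.
n = (3.418 / 0.24)² = 14.242² = 202.83.
Round up.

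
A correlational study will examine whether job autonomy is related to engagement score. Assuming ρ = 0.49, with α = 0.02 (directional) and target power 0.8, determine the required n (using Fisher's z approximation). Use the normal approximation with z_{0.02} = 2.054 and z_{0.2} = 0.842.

n = 33

Fisher's z: C = ½·ln((1+r)/(1−r)) = ½·ln(2.9216) = 0.5361.
n = ((z_{α} + z_β)/C)² + 3.
(2.054 + 0.842) / 0.5361 = 2.896 / 0.5361 = 5.402.
n = 5.402² + 3 = 29.18 + 3 = 32.2.
Round up.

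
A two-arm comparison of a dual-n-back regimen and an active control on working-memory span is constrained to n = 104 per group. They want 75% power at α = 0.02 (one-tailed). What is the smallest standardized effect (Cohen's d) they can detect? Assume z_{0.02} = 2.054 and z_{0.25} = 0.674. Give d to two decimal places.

d_min ≈ 0.38

For two independent groups of n = 104 each: d_min = (z_{α} + z_β)·√(2/n).
z-sum = 2.054 + 0.674 = 2.728.
d_min = 2.728 × √(2/104) = 2.728 × 0.1387 = 0.378.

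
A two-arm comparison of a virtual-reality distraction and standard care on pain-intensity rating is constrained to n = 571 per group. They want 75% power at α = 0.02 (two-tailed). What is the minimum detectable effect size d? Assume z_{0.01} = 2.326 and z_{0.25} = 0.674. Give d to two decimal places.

d_min ≈ 0.18

For two independent groups of n = 571 each: d_min = (z_{α/2} + z_β)·√(2/n).
z-sum = 2.326 + 0.674 = 3.000.
d_min = 3.000 × √(2/571) = 3.000 × 0.0592 = 0.178.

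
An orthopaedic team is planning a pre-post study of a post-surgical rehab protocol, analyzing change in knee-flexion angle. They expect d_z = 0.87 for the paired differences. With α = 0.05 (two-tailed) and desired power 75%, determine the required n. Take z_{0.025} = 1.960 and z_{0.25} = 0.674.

For a paired (one-sample on differences) test: n = ((z_{α/2} + z_β) / d)².
z_{α/2} + z_β = 1.960 + 0.674 = 2.634.
n = (2.634 / 0.87)² = 3.028² = 9.17.
Round up.

n = 10 pairs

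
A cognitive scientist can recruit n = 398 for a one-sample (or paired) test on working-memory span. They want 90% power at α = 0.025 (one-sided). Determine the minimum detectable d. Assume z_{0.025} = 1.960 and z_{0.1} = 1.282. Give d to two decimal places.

d_min ≈ 0.16

For a single sample (or paired design) of n = 398: d_min = (z_{α} + z_β)/√n.
z-sum = 1.960 + 1.282 = 3.242.
d_min = 3.242 / √398 = 3.242 / 19.950 = 0.163.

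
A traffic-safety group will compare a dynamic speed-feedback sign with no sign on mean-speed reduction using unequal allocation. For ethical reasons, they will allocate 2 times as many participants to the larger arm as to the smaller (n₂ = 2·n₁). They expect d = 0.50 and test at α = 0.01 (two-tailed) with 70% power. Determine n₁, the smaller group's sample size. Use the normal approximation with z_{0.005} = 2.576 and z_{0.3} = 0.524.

n₁ = 58

With allocation ratio k = n₂/n₁ = 2, Var(x̄₁−x̄₂) = σ²(1/n₁ + 1/(k·n₁)) = σ²·(k+1)/(k·n₁).
So n₁ = (1 + 1/k)·((z_{α/2} + z_β)/d)² = 1.500 × (3.100/0.50)².
n₁ = 1.500 × 38.44 = 57.7.
Round up: n₁ = 58, giving n₂ = 2 × 58 = 116.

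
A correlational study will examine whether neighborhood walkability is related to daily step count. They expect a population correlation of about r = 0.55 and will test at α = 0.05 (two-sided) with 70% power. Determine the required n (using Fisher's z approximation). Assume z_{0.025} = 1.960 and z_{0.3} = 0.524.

n = 20

Fisher's z: C = ½·ln((1+r)/(1−r)) = ½·ln(3.4444) = 0.6184.
n = ((z_{α/2} + z_β)/C)² + 3.
(1.960 + 0.524) / 0.6184 = 2.484 / 0.6184 = 4.017.
n = 4.017² + 3 = 16.13 + 3 = 19.1.
Round up.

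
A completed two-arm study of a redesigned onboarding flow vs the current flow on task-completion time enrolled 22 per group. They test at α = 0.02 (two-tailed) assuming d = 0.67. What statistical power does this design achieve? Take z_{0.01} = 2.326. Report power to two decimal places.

For two equal groups, power = Φ(d·√(n/2) − z_{α/2}).
d·√(n/2) = 0.67 × √(22/2) = 0.67 × 3.317 = 2.222.
z_β = 2.222 − 2.326 = -0.104.
Power = Φ(-0.104) = 0.459.

power ≈ 0.46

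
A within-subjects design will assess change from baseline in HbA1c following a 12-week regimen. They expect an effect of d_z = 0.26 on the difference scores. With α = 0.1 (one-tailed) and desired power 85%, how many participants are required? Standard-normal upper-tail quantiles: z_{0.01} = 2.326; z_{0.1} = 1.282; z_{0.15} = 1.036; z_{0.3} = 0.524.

For a paired (one-sample on differences) test: n = ((z_{α} + z_β) / d)².
z_{α} + z_β = 1.282 + 1.036 = 2.318.
n = (2.318 / 0.26)² = 8.915² = 79.48.
Round up.

n = 80 pairs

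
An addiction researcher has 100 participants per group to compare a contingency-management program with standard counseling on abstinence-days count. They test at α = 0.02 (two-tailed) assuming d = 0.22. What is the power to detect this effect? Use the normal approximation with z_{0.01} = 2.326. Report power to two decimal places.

power ≈ 0.22

For two equal groups, power = Φ(d·√(n/2) − z_{α/2}).
d·√(n/2) = 0.22 × √(100/2) = 0.22 × 7.071 = 1.556.
z_β = 1.556 − 2.326 = -0.770.
Power = Φ(-0.770) = 0.221.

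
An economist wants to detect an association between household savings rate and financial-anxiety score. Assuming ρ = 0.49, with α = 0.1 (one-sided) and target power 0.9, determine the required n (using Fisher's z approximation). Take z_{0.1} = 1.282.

Fisher's z: C = ½·ln((1+r)/(1−r)) = ½·ln(2.9216) = 0.5361.
n = ((z_{α} + z_β)/C)² + 3.
(1.282 + 1.282) / 0.5361 = 2.564 / 0.5361 = 4.783.
n = 4.783² + 3 = 22.87 + 3 = 25.9.
Round up.

n = 26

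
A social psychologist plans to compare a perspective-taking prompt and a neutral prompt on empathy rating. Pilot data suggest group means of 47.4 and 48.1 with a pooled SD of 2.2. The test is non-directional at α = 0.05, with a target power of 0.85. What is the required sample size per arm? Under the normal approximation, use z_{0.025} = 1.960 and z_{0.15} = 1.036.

Cohen's d = |M₁ − M₂| / SD_pooled = |47.4 − 48.1| / 2.2 = 0.7 / 2.2 = 0.318.
For two independent groups with equal n: n = 2·((z_{α/2} + z_β) / d)².
z_{α/2} + z_β = 1.960 + 1.036 = 2.996.
n = 2 × (2.996 / 0.318)² = 2 × 9.421² = 2 × 88.76 = 177.5.
Round up to the next whole participant.

n = 178 per group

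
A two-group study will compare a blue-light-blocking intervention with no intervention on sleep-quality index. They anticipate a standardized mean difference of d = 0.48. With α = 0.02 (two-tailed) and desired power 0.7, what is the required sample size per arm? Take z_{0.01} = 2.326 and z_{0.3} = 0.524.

For two independent groups with equal n: n = 2·((z_{α/2} + z_β) / d)².
z_{α/2} + z_β = 2.326 + 0.524 = 2.850.
n = 2 × (2.850 / 0.48)² = 2 × 5.938² = 2 × 35.25 = 70.5.
Round up to the next whole participant.

n = 71 per group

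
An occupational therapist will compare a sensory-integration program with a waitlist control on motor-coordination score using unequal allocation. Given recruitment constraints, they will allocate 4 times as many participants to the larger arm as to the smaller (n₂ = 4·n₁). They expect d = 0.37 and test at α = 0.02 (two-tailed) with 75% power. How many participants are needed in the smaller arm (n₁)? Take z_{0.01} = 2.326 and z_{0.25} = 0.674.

n₁ = 83

With allocation ratio k = n₂/n₁ = 4, Var(x̄₁−x̄₂) = σ²(1/n₁ + 1/(k·n₁)) = σ²·(k+1)/(k·n₁).
So n₁ = (1 + 1/k)·((z_{α/2} + z_β)/d)² = 1.250 × (3.000/0.37)².
n₁ = 1.250 × 65.74 = 82.2.
Round up: n₁ = 83, giving n₂ = 4 × 83 = 332.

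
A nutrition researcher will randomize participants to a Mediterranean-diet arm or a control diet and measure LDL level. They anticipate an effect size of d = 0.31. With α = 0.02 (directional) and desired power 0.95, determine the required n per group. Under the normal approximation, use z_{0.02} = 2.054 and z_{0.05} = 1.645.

n = 285 per group

For two independent groups with equal n: n = 2·((z_{α} + z_β) / d)².
z_{α} + z_β = 2.054 + 1.645 = 3.699.
n = 2 × (3.699 / 0.31)² = 2 × 11.932² = 2 × 142.38 = 284.8.
Round up to the next whole participant.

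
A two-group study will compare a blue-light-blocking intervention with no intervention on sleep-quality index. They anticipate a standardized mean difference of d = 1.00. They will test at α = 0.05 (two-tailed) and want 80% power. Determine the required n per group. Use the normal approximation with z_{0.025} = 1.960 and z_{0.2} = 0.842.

For two independent groups with equal n: n = 2·((z_{α/2} + z_β) / d)².
z_{α/2} + z_β = 1.960 + 0.842 = 2.802.
n = 2 × (2.802 / 1.00)² = 2 × 2.802² = 2 × 7.85 = 15.7.
Round up to the next whole participant.

n = 16 per group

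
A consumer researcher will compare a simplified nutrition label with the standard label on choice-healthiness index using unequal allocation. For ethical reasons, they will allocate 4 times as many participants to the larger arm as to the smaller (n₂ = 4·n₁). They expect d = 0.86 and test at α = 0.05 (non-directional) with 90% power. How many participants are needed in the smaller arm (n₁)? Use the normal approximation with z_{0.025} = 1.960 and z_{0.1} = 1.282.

n₁ = 18

With allocation ratio k = n₂/n₁ = 4, Var(x̄₁−x̄₂) = σ²(1/n₁ + 1/(k·n₁)) = σ²·(k+1)/(k·n₁).
So n₁ = (1 + 1/k)·((z_{α/2} + z_β)/d)² = 1.250 × (3.242/0.86)².
n₁ = 1.250 × 14.21 = 17.8.
Round up: n₁ = 18, giving n₂ = 4 × 18 = 72.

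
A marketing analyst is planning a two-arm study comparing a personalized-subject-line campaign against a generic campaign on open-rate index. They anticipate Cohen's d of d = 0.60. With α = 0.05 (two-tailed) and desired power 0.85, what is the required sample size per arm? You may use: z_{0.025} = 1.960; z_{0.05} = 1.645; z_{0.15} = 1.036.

For two independent groups with equal n: n = 2·((z_{α/2} + z_β) / d)².
z_{α/2} + z_β = 1.960 + 1.036 = 2.996.
n = 2 × (2.996 / 0.60)² = 2 × 4.993² = 2 × 24.93 = 49.9.
Round up to the next whole participant.

n = 50 per group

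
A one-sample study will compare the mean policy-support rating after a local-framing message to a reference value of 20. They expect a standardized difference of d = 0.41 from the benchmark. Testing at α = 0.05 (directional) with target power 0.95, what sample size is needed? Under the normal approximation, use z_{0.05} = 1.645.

For a one-sample test: n = ((z_{α} + z_β) / d)².
z_{α} + z_β = 1.645 + 1.645 = 3.290.
n = (3.290 / 0.41)² = 8.024² = 64.39.
Round up.

n = 65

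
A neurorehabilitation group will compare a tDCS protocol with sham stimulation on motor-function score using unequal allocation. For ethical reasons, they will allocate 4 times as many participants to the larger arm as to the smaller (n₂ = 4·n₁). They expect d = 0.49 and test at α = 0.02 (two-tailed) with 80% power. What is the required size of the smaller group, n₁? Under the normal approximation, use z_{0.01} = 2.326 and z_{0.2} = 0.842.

n₁ = 53

With allocation ratio k = n₂/n₁ = 4, Var(x̄₁−x̄₂) = σ²(1/n₁ + 1/(k·n₁)) = σ²·(k+1)/(k·n₁).
So n₁ = (1 + 1/k)·((z_{α/2} + z_β)/d)² = 1.250 × (3.168/0.49)².
n₁ = 1.250 × 41.80 = 52.3.
Round up: n₁ = 53, giving n₂ = 4 × 53 = 212.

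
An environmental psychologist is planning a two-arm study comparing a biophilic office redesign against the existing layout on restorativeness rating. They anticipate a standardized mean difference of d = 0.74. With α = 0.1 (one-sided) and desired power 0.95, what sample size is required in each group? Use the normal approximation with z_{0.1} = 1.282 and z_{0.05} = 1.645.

n = 32 per group

For two independent groups with equal n: n = 2·((z_{α} + z_β) / d)².
z_{α} + z_β = 1.282 + 1.645 = 2.927.
n = 2 × (2.927 / 0.74)² = 2 × 3.955² = 2 × 15.65 = 31.3.
Round up to the next whole participant.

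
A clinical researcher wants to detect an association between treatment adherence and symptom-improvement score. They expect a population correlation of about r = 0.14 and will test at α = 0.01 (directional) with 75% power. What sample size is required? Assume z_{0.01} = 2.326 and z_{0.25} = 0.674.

n = 457

Fisher's z: C = ½·ln((1+r)/(1−r)) = ½·ln(1.3256) = 0.1409.
n = ((z_{α} + z_β)/C)² + 3.
(2.326 + 0.674) / 0.1409 = 3.000 / 0.1409 = 21.292.
n = 21.292² + 3 = 453.34 + 3 = 456.3.
Round up.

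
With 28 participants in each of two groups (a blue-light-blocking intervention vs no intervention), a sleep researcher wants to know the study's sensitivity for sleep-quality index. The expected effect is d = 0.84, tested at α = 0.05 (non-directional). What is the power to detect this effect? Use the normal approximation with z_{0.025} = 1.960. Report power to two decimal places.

power ≈ 0.88

For two equal groups, power = Φ(d·√(n/2) − z_{α/2}).
d·√(n/2) = 0.84 × √(28/2) = 0.84 × 3.742 = 3.143.
z_β = 3.143 − 1.960 = 1.183.
Power = Φ(1.183) = 0.882.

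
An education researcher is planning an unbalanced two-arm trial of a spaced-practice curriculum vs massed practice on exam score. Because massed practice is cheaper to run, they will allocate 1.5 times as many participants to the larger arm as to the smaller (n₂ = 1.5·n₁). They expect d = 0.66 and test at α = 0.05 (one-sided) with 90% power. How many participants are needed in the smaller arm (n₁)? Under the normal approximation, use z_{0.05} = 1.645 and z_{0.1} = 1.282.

n₁ = 33

With allocation ratio k = n₂/n₁ = 1.5, Var(x̄₁−x̄₂) = σ²(1/n₁ + 1/(k·n₁)) = σ²·(k+1)/(k·n₁).
So n₁ = (1 + 1/k)·((z_{α} + z_β)/d)² = 1.667 × (2.927/0.66)².
n₁ = 1.667 × 19.67 = 32.8.
Round up: n₁ = 33, giving n₂ = ⌈1.5 × 33⌉ = ⌈49.5⌉ = 50.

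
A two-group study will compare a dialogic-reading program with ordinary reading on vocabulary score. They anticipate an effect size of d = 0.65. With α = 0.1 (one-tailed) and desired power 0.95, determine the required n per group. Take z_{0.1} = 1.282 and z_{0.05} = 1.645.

n = 41 per group

For two independent groups with equal n: n = 2·((z_{α} + z_β) / d)².
z_{α} + z_β = 1.282 + 1.645 = 2.927.
n = 2 × (2.927 / 0.65)² = 2 × 4.503² = 2 × 20.28 = 40.6.
Round up to the next whole participant.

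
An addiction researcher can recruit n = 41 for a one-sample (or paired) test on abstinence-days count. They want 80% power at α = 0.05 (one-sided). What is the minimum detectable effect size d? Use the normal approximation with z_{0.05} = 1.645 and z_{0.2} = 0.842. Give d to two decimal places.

d_min ≈ 0.39

For a single sample (or paired design) of n = 41: d_min = (z_{α} + z_β)/√n.
z-sum = 1.645 + 0.842 = 2.487.
d_min = 2.487 / √41 = 2.487 / 6.403 = 0.388.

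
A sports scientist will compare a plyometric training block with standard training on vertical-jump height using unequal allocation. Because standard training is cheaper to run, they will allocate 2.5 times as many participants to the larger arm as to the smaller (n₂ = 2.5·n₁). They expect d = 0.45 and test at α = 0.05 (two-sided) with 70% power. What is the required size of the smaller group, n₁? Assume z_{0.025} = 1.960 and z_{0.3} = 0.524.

With allocation ratio k = n₂/n₁ = 2.5, Var(x̄₁−x̄₂) = σ²(1/n₁ + 1/(k·n₁)) = σ²·(k+1)/(k·n₁).
So n₁ = (1 + 1/k)·((z_{α/2} + z_β)/d)² = 1.400 × (2.484/0.45)².
n₁ = 1.400 × 30.47 = 42.7.
Round up: n₁ = 43, giving n₂ = ⌈2.5 × 43⌉ = ⌈107.5⌉ = 108.

n₁ = 43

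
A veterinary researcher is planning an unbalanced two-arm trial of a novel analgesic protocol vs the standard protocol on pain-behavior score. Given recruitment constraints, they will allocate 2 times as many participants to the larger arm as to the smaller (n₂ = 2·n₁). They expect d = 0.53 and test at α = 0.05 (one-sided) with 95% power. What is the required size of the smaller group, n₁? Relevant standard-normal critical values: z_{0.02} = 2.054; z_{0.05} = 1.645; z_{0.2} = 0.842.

n₁ = 58

With allocation ratio k = n₂/n₁ = 2, Var(x̄₁−x̄₂) = σ²(1/n₁ + 1/(k·n₁)) = σ²·(k+1)/(k·n₁).
So n₁ = (1 + 1/k)·((z_{α} + z_β)/d)² = 1.500 × (3.290/0.53)².
n₁ = 1.500 × 38.53 = 57.8.
Round up: n₁ = 58, giving n₂ = 2 × 58 = 116.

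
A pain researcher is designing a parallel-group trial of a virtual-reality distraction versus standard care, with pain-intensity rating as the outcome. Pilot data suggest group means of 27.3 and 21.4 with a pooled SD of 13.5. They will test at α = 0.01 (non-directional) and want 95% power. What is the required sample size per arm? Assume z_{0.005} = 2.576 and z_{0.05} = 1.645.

Cohen's d = |M₁ − M₂| / SD_pooled = |27.3 − 21.4| / 13.5 = 5.9 / 13.5 = 0.437.
For two independent groups with equal n: n = 2·((z_{α/2} + z_β) / d)².
z_{α/2} + z_β = 2.576 + 1.645 = 4.221.
n = 2 × (4.221 / 0.437)² = 2 × 9.659² = 2 × 93.30 = 186.6.
Round up to the next whole participant.

n = 187 per group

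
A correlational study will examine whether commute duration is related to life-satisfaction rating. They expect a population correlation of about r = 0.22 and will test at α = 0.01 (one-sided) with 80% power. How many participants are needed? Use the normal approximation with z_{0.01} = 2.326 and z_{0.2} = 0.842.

n = 204

Fisher's z: C = ½·ln((1+r)/(1−r)) = ½·ln(1.5641) = 0.2237.
n = ((z_{α} + z_β)/C)² + 3.
(2.326 + 0.842) / 0.2237 = 3.168 / 0.2237 = 14.162.
n = 14.162² + 3 = 200.56 + 3 = 203.6.
Round up.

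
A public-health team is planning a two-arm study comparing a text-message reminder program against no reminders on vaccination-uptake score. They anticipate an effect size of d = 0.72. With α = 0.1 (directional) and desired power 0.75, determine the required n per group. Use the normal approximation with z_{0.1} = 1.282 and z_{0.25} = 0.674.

n = 15 per group

For two independent groups with equal n: n = 2·((z_{α} + z_β) / d)².
z_{α} + z_β = 1.282 + 0.674 = 1.956.
n = 2 × (1.956 / 0.72)² = 2 × 2.717² = 2 × 7.38 = 14.8.
Round up to the next whole participant.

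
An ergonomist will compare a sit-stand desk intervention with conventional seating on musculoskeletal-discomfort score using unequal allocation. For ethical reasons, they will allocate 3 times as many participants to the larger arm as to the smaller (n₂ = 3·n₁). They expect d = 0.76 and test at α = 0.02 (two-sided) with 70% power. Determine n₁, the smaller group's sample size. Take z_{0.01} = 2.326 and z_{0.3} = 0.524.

n₁ = 19

With allocation ratio k = n₂/n₁ = 3, Var(x̄₁−x̄₂) = σ²(1/n₁ + 1/(k·n₁)) = σ²·(k+1)/(k·n₁).
So n₁ = (1 + 1/k)·((z_{α/2} + z_β)/d)² = 1.333 × (2.850/0.76)².
n₁ = 1.333 × 14.06 = 18.8.
Round up: n₁ = 19, giving n₂ = 3 × 19 = 57.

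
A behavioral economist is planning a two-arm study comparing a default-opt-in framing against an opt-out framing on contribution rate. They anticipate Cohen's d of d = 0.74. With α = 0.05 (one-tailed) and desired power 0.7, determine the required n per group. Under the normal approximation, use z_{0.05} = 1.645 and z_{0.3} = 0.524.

n = 18 per group

For two independent groups with equal n: n = 2·((z_{α} + z_β) / d)².
z_{α} + z_β = 1.645 + 0.524 = 2.169.
n = 2 × (2.169 / 0.74)² = 2 × 2.931² = 2 × 8.59 = 17.2.
Round up to the next whole participant.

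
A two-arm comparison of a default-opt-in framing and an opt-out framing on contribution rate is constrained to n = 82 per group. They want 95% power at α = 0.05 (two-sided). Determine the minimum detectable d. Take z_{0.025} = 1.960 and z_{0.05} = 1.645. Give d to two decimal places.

d_min ≈ 0.56

For two independent groups of n = 82 each: d_min = (z_{α/2} + z_β)·√(2/n).
z-sum = 1.960 + 1.645 = 3.605.
d_min = 3.605 × √(2/82) = 3.605 × 0.1562 = 0.563.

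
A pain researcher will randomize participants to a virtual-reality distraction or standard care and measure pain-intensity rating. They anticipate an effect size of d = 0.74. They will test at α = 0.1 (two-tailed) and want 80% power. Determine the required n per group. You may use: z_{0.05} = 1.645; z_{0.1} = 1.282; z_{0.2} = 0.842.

For two independent groups with equal n: n = 2·((z_{α/2} + z_β) / d)².
z_{α/2} + z_β = 1.645 + 0.842 = 2.487.
n = 2 × (2.487 / 0.74)² = 2 × 3.361² = 2 × 11.30 = 22.6.
Round up to the next whole participant.

n = 23 per group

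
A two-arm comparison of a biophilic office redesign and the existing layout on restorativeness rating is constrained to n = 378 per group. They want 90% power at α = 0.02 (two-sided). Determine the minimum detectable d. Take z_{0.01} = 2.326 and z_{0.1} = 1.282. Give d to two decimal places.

d_min ≈ 0.26

For two independent groups of n = 378 each: d_min = (z_{α/2} + z_β)·√(2/n).
z-sum = 2.326 + 1.282 = 3.608.
d_min = 3.608 × √(2/378) = 3.608 × 0.0727 = 0.262.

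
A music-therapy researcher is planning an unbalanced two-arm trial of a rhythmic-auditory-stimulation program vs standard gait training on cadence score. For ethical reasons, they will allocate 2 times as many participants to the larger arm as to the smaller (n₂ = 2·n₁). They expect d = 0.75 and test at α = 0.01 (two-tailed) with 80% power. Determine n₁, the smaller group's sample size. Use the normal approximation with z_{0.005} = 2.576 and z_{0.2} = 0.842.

With allocation ratio k = n₂/n₁ = 2, Var(x̄₁−x̄₂) = σ²(1/n₁ + 1/(k·n₁)) = σ²·(k+1)/(k·n₁).
So n₁ = (1 + 1/k)·((z_{α/2} + z_β)/d)² = 1.500 × (3.418/0.75)².
n₁ = 1.500 × 20.77 = 31.2.
Round up: n₁ = 32, giving n₂ = 2 × 32 = 64.

n₁ = 32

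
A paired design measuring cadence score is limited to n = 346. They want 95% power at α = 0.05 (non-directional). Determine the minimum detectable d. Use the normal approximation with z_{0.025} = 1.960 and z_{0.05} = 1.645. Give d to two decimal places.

d_min ≈ 0.19

For a single sample (or paired design) of n = 346: d_min = (z_{α/2} + z_β)/√n.
z-sum = 1.960 + 1.645 = 3.605.
d_min = 3.605 / √346 = 3.605 / 18.601 = 0.194.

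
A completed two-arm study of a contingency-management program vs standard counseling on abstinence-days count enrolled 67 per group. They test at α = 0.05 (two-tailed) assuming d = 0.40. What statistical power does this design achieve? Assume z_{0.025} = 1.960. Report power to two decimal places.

For two equal groups, power = Φ(d·√(n/2) − z_{α/2}).
d·√(n/2) = 0.40 × √(67/2) = 0.40 × 5.788 = 2.315.
z_β = 2.315 − 1.960 = 0.355.
Power = Φ(0.355) = 0.639.

power ≈ 0.64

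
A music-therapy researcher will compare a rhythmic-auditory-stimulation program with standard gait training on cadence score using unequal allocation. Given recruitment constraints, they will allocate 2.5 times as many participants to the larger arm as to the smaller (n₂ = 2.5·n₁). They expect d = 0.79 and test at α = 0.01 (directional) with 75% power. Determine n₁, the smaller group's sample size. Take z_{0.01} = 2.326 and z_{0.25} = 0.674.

With allocation ratio k = n₂/n₁ = 2.5, Var(x̄₁−x̄₂) = σ²(1/n₁ + 1/(k·n₁)) = σ²·(k+1)/(k·n₁).
So n₁ = (1 + 1/k)·((z_{α} + z_β)/d)² = 1.400 × (3.000/0.79)².
n₁ = 1.400 × 14.42 = 20.2.
Round up: n₁ = 21, giving n₂ = ⌈2.5 × 21⌉ = ⌈52.5⌉ = 53.

n₁ = 21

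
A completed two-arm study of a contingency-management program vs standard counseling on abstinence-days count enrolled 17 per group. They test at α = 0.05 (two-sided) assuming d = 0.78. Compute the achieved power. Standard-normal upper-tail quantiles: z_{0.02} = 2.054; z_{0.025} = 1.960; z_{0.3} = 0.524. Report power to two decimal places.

power ≈ 0.62

For two equal groups, power = Φ(d·√(n/2) − z_{α/2}).
d·√(n/2) = 0.78 × √(17/2) = 0.78 × 2.915 = 2.274.
z_β = 2.274 − 1.960 = 0.314.
Power = Φ(0.314) = 0.623.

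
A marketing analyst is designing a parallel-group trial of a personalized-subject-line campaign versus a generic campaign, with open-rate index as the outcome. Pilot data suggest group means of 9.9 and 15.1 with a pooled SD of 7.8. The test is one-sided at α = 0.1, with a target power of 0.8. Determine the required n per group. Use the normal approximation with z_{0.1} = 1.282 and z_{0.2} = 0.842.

Cohen's d = |M₁ − M₂| / SD_pooled = |9.9 − 15.1| / 7.8 = 5.2 / 7.8 = 0.667.
For two independent groups with equal n: n = 2·((z_{α} + z_β) / d)².
z_{α} + z_β = 1.282 + 0.842 = 2.124.
n = 2 × (2.124 / 0.667)² = 2 × 3.184² = 2 × 10.14 = 20.3.
Round up to the next whole participant.

n = 21 per group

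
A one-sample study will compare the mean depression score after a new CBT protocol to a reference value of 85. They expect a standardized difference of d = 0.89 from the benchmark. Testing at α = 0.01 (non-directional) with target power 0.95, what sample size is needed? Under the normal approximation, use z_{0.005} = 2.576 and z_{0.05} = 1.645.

n = 23

For a one-sample test: n = ((z_{α/2} + z_β) / d)².
z_{α/2} + z_β = 2.576 + 1.645 = 4.221.
n = (4.221 / 0.89)² = 4.743² = 22.49.
Round up.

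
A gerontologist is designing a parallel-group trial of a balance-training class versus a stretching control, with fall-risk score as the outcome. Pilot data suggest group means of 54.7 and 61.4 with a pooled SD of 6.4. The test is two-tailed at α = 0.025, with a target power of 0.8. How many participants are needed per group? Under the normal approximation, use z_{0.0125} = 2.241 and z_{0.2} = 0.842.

Cohen's d = |M₁ − M₂| / SD_pooled = |54.7 − 61.4| / 6.4 = 6.7 / 6.4 = 1.047.
For two independent groups with equal n: n = 2·((z_{α/2} + z_β) / d)².
z_{α/2} + z_β = 2.241 + 0.842 = 3.083.
n = 2 × (3.083 / 1.047)² = 2 × 2.945² = 2 × 8.67 = 17.3.
Round up to the next whole participant.

n = 18 per group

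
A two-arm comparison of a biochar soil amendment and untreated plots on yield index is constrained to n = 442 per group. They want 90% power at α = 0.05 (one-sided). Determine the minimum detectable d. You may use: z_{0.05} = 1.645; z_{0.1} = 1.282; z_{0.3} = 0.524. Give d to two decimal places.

For two independent groups of n = 442 each: d_min = (z_{α} + z_β)·√(2/n).
z-sum = 1.645 + 1.282 = 2.927.
d_min = 2.927 × √(2/442) = 2.927 × 0.0673 = 0.197.

d_min ≈ 0.20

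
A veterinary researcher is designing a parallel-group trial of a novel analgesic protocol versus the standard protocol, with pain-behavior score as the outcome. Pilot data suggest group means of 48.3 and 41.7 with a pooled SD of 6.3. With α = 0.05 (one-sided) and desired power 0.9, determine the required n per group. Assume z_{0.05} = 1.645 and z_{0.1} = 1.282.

Cohen's d = |M₁ − M₂| / SD_pooled = |48.3 − 41.7| / 6.3 = 6.6 / 6.3 = 1.048.
For two independent groups with equal n: n = 2·((z_{α} + z_β) / d)².
z_{α} + z_β = 1.645 + 1.282 = 2.927.
n = 2 × (2.927 / 1.048)² = 2 × 2.793² = 2 × 7.80 = 15.6.
Round up to the next whole participant.

n = 16 per group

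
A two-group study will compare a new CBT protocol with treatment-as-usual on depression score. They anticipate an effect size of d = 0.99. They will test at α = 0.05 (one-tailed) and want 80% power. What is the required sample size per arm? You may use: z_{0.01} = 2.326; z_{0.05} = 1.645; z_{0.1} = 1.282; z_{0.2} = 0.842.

n = 13 per group

For two independent groups with equal n: n = 2·((z_{α} + z_β) / d)².
z_{α} + z_β = 1.645 + 0.842 = 2.487.
n = 2 × (2.487 / 0.99)² = 2 × 2.512² = 2 × 6.31 = 12.6.
Round up to the next whole participant.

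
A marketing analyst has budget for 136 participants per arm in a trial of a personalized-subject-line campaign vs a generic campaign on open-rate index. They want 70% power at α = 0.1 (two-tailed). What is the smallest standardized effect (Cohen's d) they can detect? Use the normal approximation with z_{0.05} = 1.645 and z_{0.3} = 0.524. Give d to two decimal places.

For two independent groups of n = 136 each: d_min = (z_{α/2} + z_β)·√(2/n).
z-sum = 1.645 + 0.524 = 2.169.
d_min = 2.169 × √(2/136) = 2.169 × 0.1213 = 0.263.

d_min ≈ 0.26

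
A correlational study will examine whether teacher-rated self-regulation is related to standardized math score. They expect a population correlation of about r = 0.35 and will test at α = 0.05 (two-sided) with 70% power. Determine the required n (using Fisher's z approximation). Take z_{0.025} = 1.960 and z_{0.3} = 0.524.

Fisher's z: C = ½·ln((1+r)/(1−r)) = ½·ln(2.0769) = 0.3654.
n = ((z_{α/2} + z_β)/C)² + 3.
(1.960 + 0.524) / 0.3654 = 2.484 / 0.3654 = 6.798.
n = 6.798² + 3 = 46.21 + 3 = 49.2.
Round up.

n = 50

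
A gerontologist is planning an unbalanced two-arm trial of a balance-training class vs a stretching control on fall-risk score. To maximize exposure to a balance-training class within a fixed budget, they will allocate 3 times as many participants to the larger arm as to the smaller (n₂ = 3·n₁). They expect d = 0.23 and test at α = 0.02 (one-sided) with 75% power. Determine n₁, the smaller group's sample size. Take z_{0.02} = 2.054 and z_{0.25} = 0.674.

n₁ = 188

With allocation ratio k = n₂/n₁ = 3, Var(x̄₁−x̄₂) = σ²(1/n₁ + 1/(k·n₁)) = σ²·(k+1)/(k·n₁).
So n₁ = (1 + 1/k)·((z_{α} + z_β)/d)² = 1.333 × (2.728/0.23)².
n₁ = 1.333 × 140.68 = 187.6.
Round up: n₁ = 188, giving n₂ = 3 × 188 = 564.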